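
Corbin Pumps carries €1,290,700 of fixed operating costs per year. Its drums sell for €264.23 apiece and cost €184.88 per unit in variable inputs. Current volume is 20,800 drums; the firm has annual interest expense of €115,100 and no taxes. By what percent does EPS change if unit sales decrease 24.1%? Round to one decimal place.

Total contribution margin = 20,800 × €79.35 = €1,650,480.00.
Subtracting fixed costs: EBIT = €1,650,480.00 − €1,290,700 = €359,780.00.
After interest of €115,100.00, pre-tax earnings = €244,680.00.
DCL = total CM / (EBIT − I) = €1,650,480.00 / €244,680.00 = 6.7455.
EPS therefore changes by 6.7455 × (-24.1%) = -162.6%.

-162.6%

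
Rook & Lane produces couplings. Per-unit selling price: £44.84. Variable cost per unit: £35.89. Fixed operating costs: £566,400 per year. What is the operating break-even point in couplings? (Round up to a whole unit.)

63,285 couplings

Contribution margin per unit = £44.84 − £35.89 = £8.95.
Units to break even: £566,400 ÷ £8.95 = 63,284.92, rounded up to 63,285.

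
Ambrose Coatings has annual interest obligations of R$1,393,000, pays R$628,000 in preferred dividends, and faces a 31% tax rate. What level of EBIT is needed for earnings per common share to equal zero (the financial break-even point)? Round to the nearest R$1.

R$2,303,145

Grossing the preferred dividend up to pre-tax terms: R$628,000 / (1 − 0.31) = R$910,144.93.
Financial break-even EBIT = interest + D_p ÷ (1 − t) = R$1,393,000 + R$910,144.93 = R$2,303,144.93.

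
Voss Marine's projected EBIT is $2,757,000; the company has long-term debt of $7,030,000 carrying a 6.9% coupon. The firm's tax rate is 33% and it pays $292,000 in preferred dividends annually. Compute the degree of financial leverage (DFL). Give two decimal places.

1.50

Interest = $485,070.00.
Pre-tax preferred-dividend burden = $292,000 ÷ (1 − 0.33) = $435,820.90.
DFL = EBIT ÷ [EBIT − I − D_p/(1−t)] = $2,757,000 ÷ [$2,757,000 − $485,070.00 − $435,820.90] = $2,757,000 ÷ $1,836,109.10 = 1.5015.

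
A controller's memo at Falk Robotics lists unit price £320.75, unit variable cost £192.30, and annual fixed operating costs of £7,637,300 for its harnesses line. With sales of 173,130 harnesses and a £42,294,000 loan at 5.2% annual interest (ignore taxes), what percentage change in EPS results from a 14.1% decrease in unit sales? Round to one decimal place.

At 173,130 units, contribution = 173,130 × £128.45 = £22,238,548.50.
Subtracting fixed costs: EBIT = £22,238,548.50 − £7,637,300 = £14,601,248.50.
Interest = £2,199,288.00, so EBIT − I = £12,401,960.50.
DCL = total CM / (EBIT − I) = £22,238,548.50 / £12,401,960.50 = 1.7931.
%ΔEPS = DCL × %ΔSales = 1.7931 × -14.1% = -25.3%.

-25.3%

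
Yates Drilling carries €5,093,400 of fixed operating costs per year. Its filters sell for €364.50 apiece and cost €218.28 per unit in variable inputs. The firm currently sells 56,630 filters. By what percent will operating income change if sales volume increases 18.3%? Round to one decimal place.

Total contribution margin = 56,630 × €146.22 = €8,280,438.60.
Subtracting fixed costs: EBIT = €8,280,438.60 − €5,093,400 = €3,187,038.60.
So DOL = total CM / EBIT = €8,280,438.60 / €3,187,038.60 = 2.5982.
So EBIT moves 2.5982 × (+18.3%) = +47.5%.

+47.5%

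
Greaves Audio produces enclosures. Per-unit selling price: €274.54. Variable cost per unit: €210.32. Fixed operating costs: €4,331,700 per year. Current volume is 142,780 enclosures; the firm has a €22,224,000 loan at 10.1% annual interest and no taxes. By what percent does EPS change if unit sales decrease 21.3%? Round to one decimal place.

-75.3%

At 142,780 units, contribution = 142,780 × €64.22 = €9,169,331.60.
Subtracting fixed costs: EBIT = €9,169,331.60 − €4,331,700 = €4,837,631.60.
After interest of €2,244,624.00, pre-tax earnings = €2,593,007.60.
Degree of combined leverage = contribution ÷ (EBIT − I) = €9,169,331.60 ÷ €2,593,007.60 = 3.5362.
%ΔEPS = DCL × %ΔSales = 3.5362 × -21.3% = -75.3%.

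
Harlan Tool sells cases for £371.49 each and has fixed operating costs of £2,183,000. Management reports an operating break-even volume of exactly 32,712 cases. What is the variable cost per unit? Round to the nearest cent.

Contribution per unit must be FC / Q = £2,183,000 / 32,712 = £66.7339.
Variable cost per unit = £371.49 − £66.7339 = £304.76.

£304.76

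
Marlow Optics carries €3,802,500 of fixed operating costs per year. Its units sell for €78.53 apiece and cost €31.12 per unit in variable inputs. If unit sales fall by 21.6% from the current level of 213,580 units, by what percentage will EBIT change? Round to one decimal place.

At 213,580 units, contribution = 213,580 × €47.41 = €10,125,827.80.
Operating income = contribution − fixed costs = €10,125,827.80 − €3,802,500 = €6,323,327.80.
Degree of operating leverage = €10,125,827.80 / €6,323,327.80 = 1.6013.
%ΔEBIT = DOL × %ΔSales = 1.6013 × -21.6% = -34.6%.

-34.6%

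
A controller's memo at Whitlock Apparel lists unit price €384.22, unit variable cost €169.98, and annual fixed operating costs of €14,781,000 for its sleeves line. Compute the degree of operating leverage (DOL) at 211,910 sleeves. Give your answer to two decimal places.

Total contribution margin = 211,910 × €214.24 = €45,399,598.40.
EBIT = €45,399,598.40 − €14,781,000 = €30,618,598.40.
Degree of operating leverage = €45,399,598.40 / €30,618,598.40 = 1.4827.

1.48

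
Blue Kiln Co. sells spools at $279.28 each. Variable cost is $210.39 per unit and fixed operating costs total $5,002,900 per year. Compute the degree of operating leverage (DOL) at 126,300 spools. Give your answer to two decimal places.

2.35

At 126,300 units, contribution = 126,300 × $68.89 = $8,700,807.00.
Operating income = contribution − fixed costs = $8,700,807.00 − $5,002,900 = $3,697,907.00.
DOL = contribution ÷ EBIT = $8,700,807.00 ÷ $3,697,907.00 = 2.3529.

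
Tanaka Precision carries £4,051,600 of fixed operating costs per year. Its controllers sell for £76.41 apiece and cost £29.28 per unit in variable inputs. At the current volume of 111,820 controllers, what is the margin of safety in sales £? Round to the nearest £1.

Unit CM = price − variable cost = £76.41 − £29.28 = £47.13. Break-even units = £4,051,600 ÷ £47.13 = 85,966.48; break-even revenue = 85,966.48 × £76.41 = £6,568,698.41.
Actual sales revenue = 111,820 × £76.41 = £8,544,166.20.
Margin of safety = £8,544,166.20 − £6,568,698.41 = £1,975,468.

£1,975,468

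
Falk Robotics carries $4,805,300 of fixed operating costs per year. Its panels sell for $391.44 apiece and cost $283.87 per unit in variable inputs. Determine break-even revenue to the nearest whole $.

$17,486,164

CM per unit = $391.44 − $283.87 = $107.57; CM ratio = $107.57 / $391.44 = 0.2748.
Break-even sales = FC ÷ CM ratio = $4,805,300 × $391.44 / $107.57 = $17,486,164.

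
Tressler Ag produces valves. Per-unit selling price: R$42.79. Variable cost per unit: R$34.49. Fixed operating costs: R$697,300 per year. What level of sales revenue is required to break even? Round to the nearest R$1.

R$3,594,876

Contribution margin per unit = R$42.79 − R$34.49 = R$8.30, a CM ratio of R$8.30 ÷ R$42.79 = 0.1940.
Break-even sales = FC ÷ CM ratio = R$697,300 × R$42.79 / R$8.30 = R$3,594,876.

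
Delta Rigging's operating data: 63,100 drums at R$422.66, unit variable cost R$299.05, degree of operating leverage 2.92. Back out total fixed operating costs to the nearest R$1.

Contribution at this volume is 63,100 × R$123.61 = R$7,799,791.00.
DOL = contribution / EBIT, so EBIT = R$7,799,791.00 / 2.92 = R$2,671,161.30.
And FC = contribution − EBIT = R$7,799,791.00 − R$2,671,161.30 = R$5,128,630.

R$5,128,630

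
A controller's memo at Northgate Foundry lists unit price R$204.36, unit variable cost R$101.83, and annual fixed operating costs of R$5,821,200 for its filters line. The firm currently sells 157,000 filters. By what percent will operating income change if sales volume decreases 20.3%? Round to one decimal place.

-31.8%

Contribution at this volume is 157,000 × R$102.53 = R$16,097,210.00.
EBIT = R$16,097,210.00 − R$5,821,200 = R$10,276,010.00.
So DOL = total CM / EBIT = R$16,097,210.00 / R$10,276,010.00 = 1.5665.
%ΔEBIT = DOL × %ΔSales = 1.5665 × -20.3% = -31.8%.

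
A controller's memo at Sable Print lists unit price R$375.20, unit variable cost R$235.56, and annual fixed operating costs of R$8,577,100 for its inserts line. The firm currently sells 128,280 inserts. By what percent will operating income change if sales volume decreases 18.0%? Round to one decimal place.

Contribution at this volume is 128,280 × R$139.64 = R$17,913,019.20.
Operating income = contribution − fixed costs = R$17,913,019.20 − R$8,577,100 = R$9,335,919.20.
So DOL = total CM / EBIT = R$17,913,019.20 / R$9,335,919.20 = 1.9187.
%ΔEBIT = DOL × %ΔSales = 1.9187 × -18.0% = -34.5%.

-34.5%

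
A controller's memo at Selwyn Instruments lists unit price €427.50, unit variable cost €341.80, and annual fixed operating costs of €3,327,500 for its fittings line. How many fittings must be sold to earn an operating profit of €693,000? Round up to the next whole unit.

Contribution margin per unit = €427.50 − €341.80 = €85.70.
Required volume = (fixed costs + target profit) ÷ CM = (€3,327,500 + €693,000) ÷ €85.70 = 46,913.65, so 46,914 fittings.

46,914 fittings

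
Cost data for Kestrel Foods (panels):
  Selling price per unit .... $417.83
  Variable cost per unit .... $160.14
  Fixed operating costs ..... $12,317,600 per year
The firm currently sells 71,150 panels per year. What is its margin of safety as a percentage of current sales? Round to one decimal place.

32.8%

Contribution margin per unit = $417.83 − $160.14 = $257.69. Break-even units = $12,317,600 ÷ $257.69 = 47,800.07; break-even revenue = 47,800.07 × $417.83 = $19,972,303.19.
Actual sales revenue = 71,150 × $417.83 = $29,728,604.50.
Margin of safety = ($29,728,604.50 − $19,972,303.19) ÷ $29,728,604.50 = 32.8%.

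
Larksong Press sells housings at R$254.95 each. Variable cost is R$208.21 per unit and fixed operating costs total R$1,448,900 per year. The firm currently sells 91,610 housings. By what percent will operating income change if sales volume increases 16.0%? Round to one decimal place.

Contribution at this volume is 91,610 × R$46.74 = R$4,281,851.40.
Operating income = contribution − fixed costs = R$4,281,851.40 − R$1,448,900 = R$2,832,951.40.
Degree of operating leverage = R$4,281,851.40 / R$2,832,951.40 = 1.5114.
%ΔEBIT = DOL × %ΔSales = 1.5114 × +16.0% = +24.2%.

+24.2%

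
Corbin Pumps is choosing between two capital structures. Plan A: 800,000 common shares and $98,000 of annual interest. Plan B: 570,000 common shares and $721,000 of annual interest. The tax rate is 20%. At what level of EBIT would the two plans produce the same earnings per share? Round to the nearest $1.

At indifference, (EBIT − 98,000)(1 − t)/800,000 = (EBIT − 721,000)(1 − t)/570,000.
The (1 − t) factor cancels: (EBIT − 98,000) × 570,000 = (EBIT − 721,000) × 800,000.
Solving, EBIT = (721,000·800,000 − 98,000·570,000) / (800,000 − 570,000) = 520,940,000,000 / 230,000 = 2,264,956.52.

$2,264,957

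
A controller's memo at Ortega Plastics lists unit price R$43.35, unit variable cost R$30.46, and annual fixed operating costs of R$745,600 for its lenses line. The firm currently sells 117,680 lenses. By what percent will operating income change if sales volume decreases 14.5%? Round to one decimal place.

Contribution at this volume is 117,680 × R$12.89 = R$1,516,895.20.
EBIT = R$1,516,895.20 − R$745,600 = R$771,295.20.
Degree of operating leverage = R$1,516,895.20 / R$771,295.20 = 1.9667.
So EBIT moves 1.9667 × (-14.5%) = -28.5%.

-28.5%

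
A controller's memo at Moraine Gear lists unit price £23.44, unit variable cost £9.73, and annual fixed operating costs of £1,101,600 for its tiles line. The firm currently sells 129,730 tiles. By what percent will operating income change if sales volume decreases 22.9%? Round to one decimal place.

Total contribution margin = 129,730 × £13.71 = £1,778,598.30.
EBIT = £1,778,598.30 − £1,101,600 = £676,998.30.
DOL = contribution ÷ EBIT = £1,778,598.30 ÷ £676,998.30 = 2.6272.
%ΔEBIT = DOL × %ΔSales = 2.6272 × -22.9% = -60.2%.

-60.2%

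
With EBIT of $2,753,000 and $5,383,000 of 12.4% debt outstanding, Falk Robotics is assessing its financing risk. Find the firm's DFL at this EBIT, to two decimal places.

Annual interest charges come to $667,492.00.
Degree of financial leverage = EBIT / (EBIT − interest) = $2,753,000 / $2,085,508.00 = 1.3201.

1.32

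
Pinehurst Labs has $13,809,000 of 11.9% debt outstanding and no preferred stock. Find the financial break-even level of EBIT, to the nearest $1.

$1,643,271

Annual interest = 11.9% × $13,809,000 = $1,643,271.00.
Without preferred stock the financial break-even is simply EBIT = interest = $1,643,271.00.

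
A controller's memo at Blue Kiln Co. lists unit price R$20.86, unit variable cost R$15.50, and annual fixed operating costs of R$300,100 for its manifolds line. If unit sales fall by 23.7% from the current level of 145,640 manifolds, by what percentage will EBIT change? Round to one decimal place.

At 145,640 units, contribution = 145,640 × R$5.36 = R$780,630.40.
Operating income = contribution − fixed costs = R$780,630.40 − R$300,100 = R$480,530.40.
DOL = contribution ÷ EBIT = R$780,630.40 ÷ R$480,530.40 = 1.6245.
%ΔEBIT = DOL × %ΔSales = 1.6245 × -23.7% = -38.5%.

-38.5%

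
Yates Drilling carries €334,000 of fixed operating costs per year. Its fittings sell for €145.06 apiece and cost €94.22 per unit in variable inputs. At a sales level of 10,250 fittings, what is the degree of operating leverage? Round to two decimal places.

Total contribution margin = 10,250 × €50.84 = €521,110.00.
Operating income = contribution − fixed costs = €521,110.00 − €334,000 = €187,110.00.
DOL = contribution ÷ EBIT = €521,110.00 ÷ €187,110.00 = 2.7850.

2.79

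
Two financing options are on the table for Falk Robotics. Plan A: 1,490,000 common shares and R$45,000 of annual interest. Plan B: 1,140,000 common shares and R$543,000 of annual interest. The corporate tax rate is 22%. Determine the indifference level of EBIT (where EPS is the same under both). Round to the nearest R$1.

R$2,165,057

Set EPS_A = EPS_B: (EBIT − R$45,000)(1 − 0.22) ÷ 1,490,000 = (EBIT − R$543,000)(1 − 0.22) ÷ 1,140,000.
The (1 − t) factor cancels: (EBIT − 45,000) × 1,140,000 = (EBIT − 543,000) × 1,490,000.
Solving, EBIT = (543,000·1,490,000 − 45,000·1,140,000) / (1,490,000 − 1,140,000) = 757,770,000,000 / 350,000 = 2,165,057.14.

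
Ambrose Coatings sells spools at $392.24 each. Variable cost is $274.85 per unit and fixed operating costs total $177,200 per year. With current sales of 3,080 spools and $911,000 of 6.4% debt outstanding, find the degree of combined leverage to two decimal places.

Contribution at this volume is 3,080 × $117.39 = $361,561.20.
Operating income = contribution − fixed costs = $361,561.20 − $177,200 = $184,361.20. Interest = $58,304.00.
DOL = $361,561.20 ÷ $184,361.20 = 1.9612; DFL = $184,361.20 ÷ $126,057.20 = 1.4625.
Combined leverage = 1.9612 × 1.4625 = 2.8683.

2.87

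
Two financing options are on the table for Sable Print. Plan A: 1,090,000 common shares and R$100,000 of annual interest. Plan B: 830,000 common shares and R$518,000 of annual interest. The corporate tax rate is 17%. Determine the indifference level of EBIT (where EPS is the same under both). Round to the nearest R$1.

Set EPS_A = EPS_B: (EBIT − R$100,000)(1 − 0.17) ÷ 1,090,000 = (EBIT − R$518,000)(1 − 0.17) ÷ 830,000.
Cancelling (1 − t) and cross-multiplying: 830,000·(EBIT − 100,000) = 1,090,000·(EBIT − 518,000).
Solving, EBIT = (518,000·1,090,000 − 100,000·830,000) / (1,090,000 − 830,000) = 481,620,000,000 / 260,000 = 1,852,384.62.

R$1,852,385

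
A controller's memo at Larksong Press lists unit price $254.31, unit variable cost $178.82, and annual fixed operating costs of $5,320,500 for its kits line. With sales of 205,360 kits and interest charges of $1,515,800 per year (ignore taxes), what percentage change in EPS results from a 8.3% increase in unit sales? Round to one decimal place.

+14.8%

Contribution at this volume is 205,360 × $75.49 = $15,502,626.40.
EBIT = $15,502,626.40 − $5,320,500 = $10,182,126.40.
Interest = $1,515,800.00, so EBIT − I = $8,666,326.40.
Degree of combined leverage = contribution ÷ (EBIT − I) = $15,502,626.40 ÷ $8,666,326.40 = 1.7888.
EPS therefore changes by 1.7888 × (+8.3%) = +14.8%.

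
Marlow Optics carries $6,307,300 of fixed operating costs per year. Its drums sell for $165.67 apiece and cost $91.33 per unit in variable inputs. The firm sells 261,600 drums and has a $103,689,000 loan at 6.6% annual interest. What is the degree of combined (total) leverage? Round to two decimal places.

3.09

Contribution at this volume is 261,600 × $74.34 = $19,447,344.00.
EBIT = $19,447,344.00 − $6,307,300 = $13,140,044.00. Interest = $6,843,474.00, so EBIT − I = $6,296,570.00.
Degree of total leverage = total CM / (EBIT − interest) = $19,447,344.00 / $6,296,570.00 = 3.0886.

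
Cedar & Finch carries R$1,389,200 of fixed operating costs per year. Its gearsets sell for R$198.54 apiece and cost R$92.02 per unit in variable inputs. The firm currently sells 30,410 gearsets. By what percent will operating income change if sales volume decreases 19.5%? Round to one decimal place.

-34.1%

Total contribution margin = 30,410 × R$106.52 = R$3,239,273.20.
Operating income = contribution − fixed costs = R$3,239,273.20 − R$1,389,200 = R$1,850,073.20.
DOL = contribution ÷ EBIT = R$3,239,273.20 ÷ R$1,850,073.20 = 1.7509.
%ΔEBIT = DOL × %ΔSales = 1.7509 × -19.5% = -34.1%.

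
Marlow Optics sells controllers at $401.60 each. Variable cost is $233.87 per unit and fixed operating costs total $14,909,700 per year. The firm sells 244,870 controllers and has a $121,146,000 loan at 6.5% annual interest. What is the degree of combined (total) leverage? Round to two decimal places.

Total contribution margin = 244,870 × $167.73 = $41,072,045.10.
Operating income = contribution − fixed costs = $41,072,045.10 − $14,909,700 = $26,162,345.10. Interest = $7,874,490.00, so EBIT − I = $18,287,855.10.
DCL = contribution ÷ (EBIT − I) = $41,072,045.10 ÷ $18,287,855.10 = 2.2459.

2.25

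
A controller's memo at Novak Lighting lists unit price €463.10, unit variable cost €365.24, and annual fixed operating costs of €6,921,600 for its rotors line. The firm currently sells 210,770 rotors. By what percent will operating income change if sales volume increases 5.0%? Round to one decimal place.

+7.5%

At 210,770 units, contribution = 210,770 × €97.86 = €20,625,952.20.
Subtracting fixed costs: EBIT = €20,625,952.20 − €6,921,600 = €13,704,352.20.
So DOL = total CM / EBIT = €20,625,952.20 / €13,704,352.20 = 1.5051.
%ΔEBIT = DOL × %ΔSales = 1.5051 × +5.0% = +7.5%.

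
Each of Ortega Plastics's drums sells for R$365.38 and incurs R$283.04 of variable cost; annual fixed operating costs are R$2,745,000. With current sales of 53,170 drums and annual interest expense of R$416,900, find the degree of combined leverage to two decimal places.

Contribution at this volume is 53,170 × R$82.34 = R$4,378,017.80.
EBIT = R$4,378,017.80 − R$2,745,000 = R$1,633,017.80. Interest = R$416,900.00.
DOL = R$4,378,017.80 ÷ R$1,633,017.80 = 2.6809; DFL = R$1,633,017.80 ÷ R$1,216,117.80 = 1.3428.
DCL = DOL × DFL = 2.6809 × 1.3428 = 3.5999.

3.60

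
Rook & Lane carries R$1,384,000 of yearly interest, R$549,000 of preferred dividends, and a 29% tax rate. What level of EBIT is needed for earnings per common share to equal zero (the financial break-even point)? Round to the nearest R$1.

R$2,157,239

Grossing the preferred dividend up to pre-tax terms: R$549,000 / (1 − 0.29) = R$773,239.44.
EPS = 0 when EBIT covers interest plus the pre-tax preferred burden: R$1,384,000 + R$773,239.44 = R$2,157,239.44.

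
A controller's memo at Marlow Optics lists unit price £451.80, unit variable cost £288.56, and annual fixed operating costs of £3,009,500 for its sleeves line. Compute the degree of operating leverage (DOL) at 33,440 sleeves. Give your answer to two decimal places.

2.23

Contribution at this volume is 33,440 × £163.24 = £5,458,745.60.
EBIT = £5,458,745.60 − £3,009,500 = £2,449,245.60.
Degree of operating leverage = £5,458,745.60 / £2,449,245.60 = 2.2287.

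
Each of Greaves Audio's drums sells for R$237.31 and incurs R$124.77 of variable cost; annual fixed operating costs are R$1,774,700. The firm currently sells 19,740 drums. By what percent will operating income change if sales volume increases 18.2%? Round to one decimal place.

+90.5%

Total contribution margin = 19,740 × R$112.54 = R$2,221,539.60.
Subtracting fixed costs: EBIT = R$2,221,539.60 − R$1,774,700 = R$446,839.60.
So DOL = total CM / EBIT = R$2,221,539.60 / R$446,839.60 = 4.9717.
Operating income changes by 4.9717 × +18.2% = +90.5%.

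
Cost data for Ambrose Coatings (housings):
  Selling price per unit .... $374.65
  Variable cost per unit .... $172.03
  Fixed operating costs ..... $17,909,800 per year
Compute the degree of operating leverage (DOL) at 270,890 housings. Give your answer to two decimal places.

1.48

At 270,890 units, contribution = 270,890 × $202.62 = $54,887,731.80.
Subtracting fixed costs: EBIT = $54,887,731.80 − $17,909,800 = $36,977,931.80.
DOL = contribution ÷ EBIT = $54,887,731.80 ÷ $36,977,931.80 = 1.4843.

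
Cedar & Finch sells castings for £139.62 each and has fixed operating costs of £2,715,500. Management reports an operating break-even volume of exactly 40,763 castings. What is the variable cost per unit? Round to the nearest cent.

£73.00

Contribution per unit must be FC / Q = £2,715,500 / 40,763 = £66.6168.
Hence VC = price − CM = £139.62 − £66.6168 = £73.00.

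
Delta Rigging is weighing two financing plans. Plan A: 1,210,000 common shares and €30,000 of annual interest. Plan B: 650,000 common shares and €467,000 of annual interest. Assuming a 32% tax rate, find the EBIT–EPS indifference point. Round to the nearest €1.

€974,232

At indifference, (EBIT − 30,000)(1 − t)/1,210,000 = (EBIT − 467,000)(1 − t)/650,000.
The (1 − t) factor cancels: (EBIT − 30,000) × 650,000 = (EBIT − 467,000) × 1,210,000.
Solving, EBIT = (467,000·1,210,000 − 30,000·650,000) / (1,210,000 − 650,000) = 545,570,000,000 / 560,000 = 974,232.14.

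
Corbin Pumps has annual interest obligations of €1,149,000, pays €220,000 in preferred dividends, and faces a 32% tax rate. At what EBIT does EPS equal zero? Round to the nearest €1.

€1,472,529

Preferred dividends are paid after tax, so their pre-tax equivalent is €220,000 ÷ (1 − 0.32) = €323,529.41.
Financial break-even EBIT = interest + D_p ÷ (1 − t) = €1,149,000 + €323,529.41 = €1,472,529.41.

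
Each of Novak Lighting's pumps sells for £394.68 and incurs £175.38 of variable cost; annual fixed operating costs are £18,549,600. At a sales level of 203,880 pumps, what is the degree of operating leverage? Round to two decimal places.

At 203,880 units, contribution = 203,880 × £219.30 = £44,710,884.00.
EBIT = £44,710,884.00 − £18,549,600 = £26,161,284.00.
Degree of operating leverage = £44,710,884.00 / £26,161,284.00 = 1.7090.

1.71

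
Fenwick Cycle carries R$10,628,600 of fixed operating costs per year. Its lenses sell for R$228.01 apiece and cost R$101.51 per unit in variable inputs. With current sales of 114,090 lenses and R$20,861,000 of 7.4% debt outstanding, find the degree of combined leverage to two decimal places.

6.39

Contribution at this volume is 114,090 × R$126.50 = R$14,432,385.00.
Subtracting fixed costs: EBIT = R$14,432,385.00 − R$10,628,600 = R$3,803,785.00. Interest = R$1,543,714.00, so EBIT − I = R$2,260,071.00.
DCL = contribution ÷ (EBIT − I) = R$14,432,385.00 ÷ R$2,260,071.00 = 6.3858.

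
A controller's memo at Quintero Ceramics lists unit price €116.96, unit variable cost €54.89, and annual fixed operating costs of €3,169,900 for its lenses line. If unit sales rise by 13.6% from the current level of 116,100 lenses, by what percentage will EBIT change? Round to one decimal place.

+24.3%

Contribution at this volume is 116,100 × €62.07 = €7,206,327.00.
EBIT = €7,206,327.00 − €3,169,900 = €4,036,427.00.
Degree of operating leverage = €7,206,327.00 / €4,036,427.00 = 1.7853.
%ΔEBIT = DOL × %ΔSales = 1.7853 × +13.6% = +24.3%.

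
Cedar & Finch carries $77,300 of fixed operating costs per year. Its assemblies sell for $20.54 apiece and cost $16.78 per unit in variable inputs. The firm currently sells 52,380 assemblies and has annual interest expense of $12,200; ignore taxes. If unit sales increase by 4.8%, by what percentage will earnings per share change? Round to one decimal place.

At 52,380 units, contribution = 52,380 × $3.76 = $196,948.80.
EBIT = $196,948.80 − $77,300 = $119,648.80.
Interest = $12,200.00, so EBIT − I = $107,448.80.
DCL = total CM / (EBIT − I) = $196,948.80 / $107,448.80 = 1.8330.
EPS therefore changes by 1.8330 × (+4.8%) = +8.8%.

+8.8%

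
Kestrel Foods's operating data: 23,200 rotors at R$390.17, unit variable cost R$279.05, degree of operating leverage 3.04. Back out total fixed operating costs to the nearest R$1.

R$1,729,963

At 23,200 units, contribution = 23,200 × R$111.12 = R$2,577,984.00.
Since DOL = CM ÷ EBIT, EBIT = R$2,577,984.00 ÷ 3.04 = R$848,021.05.
And FC = contribution − EBIT = R$2,577,984.00 − R$848,021.05 = R$1,729,963.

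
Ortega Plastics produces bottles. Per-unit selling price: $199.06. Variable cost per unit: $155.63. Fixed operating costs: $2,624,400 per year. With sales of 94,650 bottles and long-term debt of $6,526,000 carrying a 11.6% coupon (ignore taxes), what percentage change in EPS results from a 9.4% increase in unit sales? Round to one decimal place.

Total contribution margin = 94,650 × $43.43 = $4,110,649.50.
EBIT = $4,110,649.50 − $2,624,400 = $1,486,249.50.
Interest = $757,016.00, so EBIT − I = $729,233.50.
DCL = total CM / (EBIT − I) = $4,110,649.50 / $729,233.50 = 5.6369.
EPS therefore changes by 5.6369 × (+9.4%) = +53.0%.

+53.0%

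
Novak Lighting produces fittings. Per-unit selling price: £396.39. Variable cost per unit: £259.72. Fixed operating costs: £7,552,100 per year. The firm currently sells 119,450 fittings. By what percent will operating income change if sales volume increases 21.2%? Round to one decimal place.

Contribution at this volume is 119,450 × £136.67 = £16,325,231.50.
Subtracting fixed costs: EBIT = £16,325,231.50 − £7,552,100 = £8,773,131.50.
Degree of operating leverage = £16,325,231.50 / £8,773,131.50 = 1.8608.
Operating income changes by 1.8608 × +21.2% = +39.4%.

+39.4%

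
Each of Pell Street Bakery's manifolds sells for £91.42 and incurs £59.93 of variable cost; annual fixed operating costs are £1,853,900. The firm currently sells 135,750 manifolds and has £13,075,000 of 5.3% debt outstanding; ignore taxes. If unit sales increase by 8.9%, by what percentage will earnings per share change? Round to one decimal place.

Total contribution margin = 135,750 × £31.49 = £4,274,767.50.
EBIT = £4,274,767.50 − £1,853,900 = £2,420,867.50.
Interest = £692,975.00, so EBIT − I = £1,727,892.50.
DCL = total CM / (EBIT − I) = £4,274,767.50 / £1,727,892.50 = 2.4740.
EPS therefore changes by 2.4740 × (+8.9%) = +22.0%.

+22.0%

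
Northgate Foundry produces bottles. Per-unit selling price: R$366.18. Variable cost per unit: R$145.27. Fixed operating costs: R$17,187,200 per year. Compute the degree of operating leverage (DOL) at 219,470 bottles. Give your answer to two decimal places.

1.55

At 219,470 units, contribution = 219,470 × R$220.91 = R$48,483,117.70.
Subtracting fixed costs: EBIT = R$48,483,117.70 − R$17,187,200 = R$31,295,917.70.
Degree of operating leverage = R$48,483,117.70 / R$31,295,917.70 = 1.5492.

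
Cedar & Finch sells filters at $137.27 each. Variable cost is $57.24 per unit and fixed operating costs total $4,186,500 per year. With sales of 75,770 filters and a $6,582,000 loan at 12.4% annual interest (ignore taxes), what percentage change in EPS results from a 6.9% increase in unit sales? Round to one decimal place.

+39.4%

Contribution at this volume is 75,770 × $80.03 = $6,063,873.10.
Operating income = contribution − fixed costs = $6,063,873.10 − $4,186,500 = $1,877,373.10.
Interest = $816,168.00, so EBIT − I = $1,061,205.10.
Degree of combined leverage = contribution ÷ (EBIT − I) = $6,063,873.10 ÷ $1,061,205.10 = 5.7141.
%ΔEPS = DCL × %ΔSales = 5.7141 × +6.9% = +39.4%.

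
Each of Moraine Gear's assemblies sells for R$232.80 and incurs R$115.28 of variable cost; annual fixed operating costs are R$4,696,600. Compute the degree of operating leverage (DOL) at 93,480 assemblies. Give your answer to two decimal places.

Total contribution margin = 93,480 × R$117.52 = R$10,985,769.60.
Subtracting fixed costs: EBIT = R$10,985,769.60 − R$4,696,600 = R$6,289,169.60.
DOL = contribution ÷ EBIT = R$10,985,769.60 ÷ R$6,289,169.60 = 1.7468.

1.75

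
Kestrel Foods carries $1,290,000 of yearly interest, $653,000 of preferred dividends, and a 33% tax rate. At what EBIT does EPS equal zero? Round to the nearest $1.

$2,264,627

Grossing the preferred dividend up to pre-tax terms: $653,000 / (1 − 0.33) = $974,626.87.
EPS = 0 when EBIT covers interest plus the pre-tax preferred burden: $1,290,000 + $974,626.87 = $2,264,626.87.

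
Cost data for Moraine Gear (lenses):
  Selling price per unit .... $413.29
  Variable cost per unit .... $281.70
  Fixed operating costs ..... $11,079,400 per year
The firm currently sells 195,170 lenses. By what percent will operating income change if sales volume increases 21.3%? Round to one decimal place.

+37.5%

Contribution at this volume is 195,170 × $131.59 = $25,682,420.30.
Subtracting fixed costs: EBIT = $25,682,420.30 − $11,079,400 = $14,603,020.30.
Degree of operating leverage = $25,682,420.30 / $14,603,020.30 = 1.7587.
So EBIT moves 1.7587 × (+21.3%) = +37.5%.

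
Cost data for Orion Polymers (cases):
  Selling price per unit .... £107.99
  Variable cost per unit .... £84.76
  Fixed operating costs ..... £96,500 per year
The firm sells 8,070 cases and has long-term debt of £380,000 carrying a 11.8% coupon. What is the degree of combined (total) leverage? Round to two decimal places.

At 8,070 units, contribution = 8,070 × £23.23 = £187,466.10.
EBIT = £187,466.10 − £96,500 = £90,966.10. Interest = £44,840.00.
DOL = £187,466.10 ÷ £90,966.10 = 2.0608; DFL = £90,966.10 ÷ £46,126.10 = 1.9721.
DCL = DOL × DFL = 2.0608 × 1.9721 = 4.0641.

4.06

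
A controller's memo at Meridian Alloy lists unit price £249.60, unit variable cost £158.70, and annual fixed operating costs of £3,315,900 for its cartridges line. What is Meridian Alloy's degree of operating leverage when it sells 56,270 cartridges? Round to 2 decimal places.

Contribution at this volume is 56,270 × £90.90 = £5,114,943.00.
EBIT = £5,114,943.00 − £3,315,900 = £1,799,043.00.
Degree of operating leverage = £5,114,943.00 / £1,799,043.00 = 2.8431.

2.84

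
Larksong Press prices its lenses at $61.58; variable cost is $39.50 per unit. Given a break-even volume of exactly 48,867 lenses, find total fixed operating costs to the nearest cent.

$1,078,983.36

Unit CM = price − variable cost = $61.58 − $39.50 = $22.08.
Since BE = FC / CM, FC = 48,867 × $22.08 = $1,078,983.36.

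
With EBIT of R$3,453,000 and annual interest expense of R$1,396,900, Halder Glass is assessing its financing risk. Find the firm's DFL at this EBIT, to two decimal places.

1.68

Interest = R$1,396,900.00.
Degree of financial leverage = EBIT / (EBIT − interest) = R$3,453,000 / R$2,056,100.00 = 1.6794.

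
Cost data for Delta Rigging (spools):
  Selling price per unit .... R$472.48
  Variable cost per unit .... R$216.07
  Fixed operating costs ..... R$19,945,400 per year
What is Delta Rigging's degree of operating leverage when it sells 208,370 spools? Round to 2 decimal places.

1.60

Contribution at this volume is 208,370 × R$256.41 = R$53,428,151.70.
Subtracting fixed costs: EBIT = R$53,428,151.70 − R$19,945,400 = R$33,482,751.70.
So DOL = total CM / EBIT = R$53,428,151.70 / R$33,482,751.70 = 1.5957.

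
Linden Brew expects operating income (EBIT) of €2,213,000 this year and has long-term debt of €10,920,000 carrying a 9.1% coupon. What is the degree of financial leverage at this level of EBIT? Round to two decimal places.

Annual interest charges come to €993,720.00.
DFL = EBIT ÷ (EBIT − I) = €2,213,000 ÷ (€2,213,000 − €993,720.00) = €2,213,000 ÷ €1,219,280.00 = 1.8150.

1.82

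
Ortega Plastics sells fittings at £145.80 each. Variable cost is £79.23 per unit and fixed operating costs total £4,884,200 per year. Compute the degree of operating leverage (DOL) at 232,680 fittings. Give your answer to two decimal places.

1.46

Contribution at this volume is 232,680 × £66.57 = £15,489,507.60.
Operating income = contribution − fixed costs = £15,489,507.60 − £4,884,200 = £10,605,307.60.
Degree of operating leverage = £15,489,507.60 / £10,605,307.60 = 1.4605.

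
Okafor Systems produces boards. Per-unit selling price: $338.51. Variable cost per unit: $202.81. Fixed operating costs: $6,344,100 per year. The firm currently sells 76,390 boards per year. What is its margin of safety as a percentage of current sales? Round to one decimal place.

Contribution margin per unit = $338.51 − $202.81 = $135.70. Break-even units = $6,344,100 ÷ $135.70 = 46,750.92; break-even revenue = 46,750.92 × $338.51 = $15,825,654.32.
Actual sales revenue = 76,390 × $338.51 = $25,858,778.90.
Margin of safety = ($25,858,778.90 − $15,825,654.32) ÷ $25,858,778.90 = 38.8%.

38.8%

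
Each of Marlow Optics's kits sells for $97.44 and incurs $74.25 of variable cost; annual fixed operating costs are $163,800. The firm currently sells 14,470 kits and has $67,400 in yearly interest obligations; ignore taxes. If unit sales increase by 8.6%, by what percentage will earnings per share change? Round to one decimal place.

+27.7%

Total contribution margin = 14,470 × $23.19 = $335,559.30.
Subtracting fixed costs: EBIT = $335,559.30 − $163,800 = $171,759.30.
After interest of $67,400.00, pre-tax earnings = $104,359.30.
Degree of combined leverage = contribution ÷ (EBIT − I) = $335,559.30 ÷ $104,359.30 = 3.2154.
%ΔEPS = DCL × %ΔSales = 3.2154 × +8.6% = +27.7%.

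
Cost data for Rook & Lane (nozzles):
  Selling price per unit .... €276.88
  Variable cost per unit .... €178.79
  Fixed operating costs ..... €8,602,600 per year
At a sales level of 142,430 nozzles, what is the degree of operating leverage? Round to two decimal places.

Contribution at this volume is 142,430 × €98.09 = €13,970,958.70.
EBIT = €13,970,958.70 − €8,602,600 = €5,368,358.70.
So DOL = total CM / EBIT = €13,970,958.70 / €5,368,358.70 = 2.6025.

2.60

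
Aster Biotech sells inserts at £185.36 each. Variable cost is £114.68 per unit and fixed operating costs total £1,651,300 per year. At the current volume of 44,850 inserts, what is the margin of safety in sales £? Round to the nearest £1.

£3,982,822

Each unit contributes £185.36 − £114.68 = £70.68. Break-even units = £1,651,300 ÷ £70.68 = 23,363.04; break-even revenue = 23,363.04 × £185.36 = £4,330,573.97.
Actual sales revenue = 44,850 × £185.36 = £8,313,396.00.
Margin of safety = £8,313,396.00 − £4,330,573.97 = £3,982,822.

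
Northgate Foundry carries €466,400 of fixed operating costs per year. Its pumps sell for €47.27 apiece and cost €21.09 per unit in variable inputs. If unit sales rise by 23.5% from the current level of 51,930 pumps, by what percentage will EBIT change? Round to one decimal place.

At 51,930 units, contribution = 51,930 × €26.18 = €1,359,527.40.
Subtracting fixed costs: EBIT = €1,359,527.40 − €466,400 = €893,127.40.
Degree of operating leverage = €1,359,527.40 / €893,127.40 = 1.5222.
%ΔEBIT = DOL × %ΔSales = 1.5222 × +23.5% = +35.8%.

+35.8%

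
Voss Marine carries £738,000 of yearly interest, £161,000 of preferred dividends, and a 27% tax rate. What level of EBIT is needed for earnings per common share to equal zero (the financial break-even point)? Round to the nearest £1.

£958,548

Grossing the preferred dividend up to pre-tax terms: £161,000 / (1 − 0.27) = £220,547.95.
EPS = 0 when EBIT covers interest plus the pre-tax preferred burden: £738,000 + £220,547.95 = £958,547.95.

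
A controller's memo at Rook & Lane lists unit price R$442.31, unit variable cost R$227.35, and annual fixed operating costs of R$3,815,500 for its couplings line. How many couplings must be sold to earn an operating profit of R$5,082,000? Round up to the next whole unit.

Each unit contributes R$442.31 − R$227.35 = R$214.96.
Units = (FC + target) / CM = (R$3,815,500 + R$5,082,000) / R$214.96 = 41,391.42, so 41,392 couplings.

41,392 couplings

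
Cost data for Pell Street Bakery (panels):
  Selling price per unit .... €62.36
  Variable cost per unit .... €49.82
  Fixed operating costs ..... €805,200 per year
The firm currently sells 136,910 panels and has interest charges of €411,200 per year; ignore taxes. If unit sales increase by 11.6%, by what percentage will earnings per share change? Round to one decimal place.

+39.8%

Contribution at this volume is 136,910 × €12.54 = €1,716,851.40.
EBIT = €1,716,851.40 − €805,200 = €911,651.40.
Interest = €411,200.00, so EBIT − I = €500,451.40.
DCL = total CM / (EBIT − I) = €1,716,851.40 / €500,451.40 = 3.4306.
EPS therefore changes by 3.4306 × (+11.6%) = +39.8%.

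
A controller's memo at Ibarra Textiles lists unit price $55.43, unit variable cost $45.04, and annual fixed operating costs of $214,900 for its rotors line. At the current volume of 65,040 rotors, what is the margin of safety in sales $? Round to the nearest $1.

$2,458,689

Each unit contributes $55.43 − $45.04 = $10.39. Break-even units = $214,900 ÷ $10.39 = 20,683.35; break-even revenue = 20,683.35 × $55.43 = $1,146,478.06.
Actual sales revenue = 65,040 × $55.43 = $3,605,167.20.
Margin of safety = $3,605,167.20 − $1,146,478.06 = $2,458,689.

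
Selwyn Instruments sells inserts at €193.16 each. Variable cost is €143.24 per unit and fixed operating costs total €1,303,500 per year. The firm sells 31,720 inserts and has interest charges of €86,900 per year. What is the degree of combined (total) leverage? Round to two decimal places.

At 31,720 units, contribution = 31,720 × €49.92 = €1,583,462.40.
Operating income = contribution − fixed costs = €1,583,462.40 − €1,303,500 = €279,962.40. Interest = €86,900.00.
DOL = €1,583,462.40 ÷ €279,962.40 = 5.6560; DFL = €279,962.40 ÷ €193,062.40 = 1.4501.
DCL = DOL × DFL = 5.6560 × 1.4501 = 8.2018.

8.20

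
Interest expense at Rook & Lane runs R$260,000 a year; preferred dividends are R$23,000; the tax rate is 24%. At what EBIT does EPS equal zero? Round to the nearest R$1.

Grossing the preferred dividend up to pre-tax terms: R$23,000 / (1 − 0.24) = R$30,263.16.
EPS = 0 when EBIT covers interest plus the pre-tax preferred burden: R$260,000 + R$30,263.16 = R$290,263.16.

R$290,263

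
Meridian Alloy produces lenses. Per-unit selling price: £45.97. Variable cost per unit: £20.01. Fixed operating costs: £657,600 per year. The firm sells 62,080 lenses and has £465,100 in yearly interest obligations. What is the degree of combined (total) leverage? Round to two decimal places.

3.30

Total contribution margin = 62,080 × £25.96 = £1,611,596.80.
Subtracting fixed costs: EBIT = £1,611,596.80 − £657,600 = £953,996.80. Interest = £465,100.00, so EBIT − I = £488,896.80.
DCL = contribution ÷ (EBIT − I) = £1,611,596.80 ÷ £488,896.80 = 3.2964.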